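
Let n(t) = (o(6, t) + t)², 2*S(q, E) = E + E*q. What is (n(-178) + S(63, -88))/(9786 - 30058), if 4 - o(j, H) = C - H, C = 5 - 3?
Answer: -4375/724 ≈ -6.0428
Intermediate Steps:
C = 2
S(q, E) = E/2 + E*q/2 (S(q, E) = (E + E*q)/2 = E/2 + E*q/2)
o(j, H) = 2 + H (o(j, H) = 4 - (2 - H) = 4 + (-2 + H) = 2 + H)
n(t) = (2 + 2*t)² (n(t) = ((2 + t) + t)² = (2 + 2*t)²)
(n(-178) + S(63, -88))/(9786 - 30058) = (4*(1 - 178)² + (½)*(-88)*(1 + 63))/(9786 - 30058) = (4*(-177)² + (½)*(-88)*64)/(-20272) = (4*31329 - 2816)*(-1/20272) = (125316 - 2816)*(-1/20272) = 122500*(-1/20272) = -4375/724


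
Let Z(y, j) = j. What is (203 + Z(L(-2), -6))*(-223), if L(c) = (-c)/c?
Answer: -43931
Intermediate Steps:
L(c) = -1
(203 + Z(L(-2), -6))*(-223) = (203 - 6)*(-223) = 197*(-223) = -43931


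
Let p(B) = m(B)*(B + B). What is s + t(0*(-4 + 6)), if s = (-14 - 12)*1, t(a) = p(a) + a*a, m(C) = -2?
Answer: -26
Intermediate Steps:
p(B) = -4*B (p(B) = -2*(B + B) = -4*B)
t(a) = a**2 - 4*a (t(a) = -4*a + a*a = -4*a + a**2 = a**2 - 4*a)
s = -26 (s = -26*1 = -26)
s + t(0*(-4 + 6)) = -26 + (0*(-4 + 6))*(-4 + 0*(-4 + 6)) = -26 + (0*2)*(-4 + 0*2) = -26 + 0*(-4 + 0) = -26 + 0*(-4) = -26 + 0 = -26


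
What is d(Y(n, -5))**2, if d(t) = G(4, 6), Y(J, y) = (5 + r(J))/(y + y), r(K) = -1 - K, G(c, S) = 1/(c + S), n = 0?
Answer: 1/100 ≈ 0.010000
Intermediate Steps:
G(c, S) = 1/(S + c)
Y(J, y) = (4 - J)/(2*y) (Y(J, y) = (5 + (-1 - J))/(y + y) = (4 - J)/((2*y)) = (4 - J)*(1/(2*y)) = (4 - J)/(2*y))
d(t) = 1/10 (d(t) = 1/(6 + 4) = 1/10)
d(Y(n, -5))**2 = (1/10)**2 = 1/100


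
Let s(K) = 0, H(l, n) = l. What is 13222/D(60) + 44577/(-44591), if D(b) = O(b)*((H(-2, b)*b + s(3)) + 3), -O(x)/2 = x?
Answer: -18139439/313028820 ≈ -0.057948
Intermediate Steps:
O(x) = -2*x
D(b) = -2*b*(3 - 2*b) (D(b) = (-2*b)*((-2*b + 0) + 3) = (-2*b)*(-2*b + 3) = (-2*b)*(3 - 2*b) = -2*b*(3 - 2*b))
13222/D(60) + 44577/(-44591) = 13222/((2*60*(-3 + 2*60))) + 44577/(-44591) = 13222/((2*60*(-3 + 120))) + 44577*(-1/44591) = 13222/((2*60*117)) - 44577/44591 = 13222/14040 - 44577/44591 = 13222*(1/14040) - 44577/44591 = 6611/7020 - 44577/44591 = -18139439/313028820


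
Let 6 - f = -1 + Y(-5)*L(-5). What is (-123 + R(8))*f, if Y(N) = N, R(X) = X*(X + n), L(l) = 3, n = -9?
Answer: -2882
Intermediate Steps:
R(X) = X*(-9 + X) (R(X) = X*(X - 9) = X*(-9 + X))
f = 22 (f = 6 - (-1 - 5*3) = 6 - (-1 - 15) = 6 - 1*(-16) = 6 + 16 = 22)
(-123 + R(8))*f = (-123 + 8*(-9 + 8))*22 = (-123 + 8*(-1))*22 = (-123 - 8)*22 = -131*22 = -2882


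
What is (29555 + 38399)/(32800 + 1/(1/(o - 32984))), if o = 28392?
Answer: 33977/14104 ≈ 2.4090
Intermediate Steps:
(29555 + 38399)/(32800 + 1/(1/(o - 32984))) = (29555 + 38399)/(32800 + 1/(1/(28392 - 32984))) = 67954/(32800 + 1/(1/(-4592))) = 67954/(32800 + 1/(-1/4592)) = 67954/(32800 - 4592) = 67954/28208 = 67954*(1/28208) = 33977/14104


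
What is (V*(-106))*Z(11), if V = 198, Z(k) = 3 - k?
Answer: 167904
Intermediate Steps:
(V*(-106))*Z(11) = (198*(-106))*(3 - 1*11) = -20988*(3 - 11) = -20988*(-8) = 167904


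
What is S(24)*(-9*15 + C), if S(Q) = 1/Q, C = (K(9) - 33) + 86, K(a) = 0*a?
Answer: -41/12 ≈ -3.4167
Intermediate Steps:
K(a) = 0
C = 53 (C = (0 - 33) + 86 = -33 + 86 = 53)
S(24)*(-9*15 + C) = (-9*15 + 53)/24 = (-135 + 53)/24 = (1/24)*(-82) = -41/12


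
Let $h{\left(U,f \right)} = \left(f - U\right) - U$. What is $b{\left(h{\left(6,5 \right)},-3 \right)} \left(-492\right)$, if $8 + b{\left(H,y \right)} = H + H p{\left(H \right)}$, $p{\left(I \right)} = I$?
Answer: $-16728$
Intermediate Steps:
$h{\left(U,f \right)} = f - 2 U$
$b{\left(H,y \right)} = -8 + H + H^{2}$ ($b{\left(H,y \right)} = -8 + \left(H + H H\right) = -8 + \left(H + H^{2}\right) = -8 + H + H^{2}$)
$b{\left(h{\left(6,5 \right)},-3 \right)} \left(-492\right) = \left(-8 + \left(5 - 12\right) + \left(5 - 12\right)^{2}\right) \left(-492\right) = \left(-8 - 7 + \left(-7\right)^{2}\right) \left(-492\right) = \left(-8 - 7 + 49\right) \left(-492\right) = 34 \left(-492\right) = -16728$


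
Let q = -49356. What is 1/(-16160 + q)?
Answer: -1/65516 ≈ -1.5263e-5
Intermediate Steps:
1/(-16160 + q) = 1/(-16160 - 49356) = 1/(-65516) = -1/65516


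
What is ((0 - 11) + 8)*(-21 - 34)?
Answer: 165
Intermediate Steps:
((0 - 11) + 8)*(-21 - 34) = (-11 + 8)*(-55) = -3*(-55) = 165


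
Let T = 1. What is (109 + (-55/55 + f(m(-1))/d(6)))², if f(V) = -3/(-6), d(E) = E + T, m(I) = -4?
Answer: 2289169/196 ≈ 11679.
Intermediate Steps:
d(E) = 1 + E (d(E) = E + 1 = 1 + E)
f(V) = ½ (f(V) = -3*(-⅙) = ½)
(109 + (-55/55 + f(m(-1))/d(6)))² = (109 + (-55/55 + 1/(2*(1 + 6))))² = (109 + (-55*1/55 + (½)/7))² = (109 + (-1 + (½)*(⅐)))² = (109 + (-1 + 1/14))² = (109 - 13/14)² = (1513/14)² = 2289169/196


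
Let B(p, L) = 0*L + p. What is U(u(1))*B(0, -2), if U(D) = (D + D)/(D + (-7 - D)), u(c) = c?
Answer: 0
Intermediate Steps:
B(p, L) = p (B(p, L) = 0 + p = p)
U(D) = -2*D/7 (U(D) = (2*D)/(-7) = (2*D)*(-1/7) = -2*D/7)
U(u(1))*B(0, -2) = -2/7*1*0 = -2/7*0 = 0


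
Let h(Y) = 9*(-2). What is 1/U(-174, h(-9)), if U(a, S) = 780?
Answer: 1/780 ≈ 0.0012821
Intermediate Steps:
h(Y) = -18
1/U(-174, h(-9)) = 1/780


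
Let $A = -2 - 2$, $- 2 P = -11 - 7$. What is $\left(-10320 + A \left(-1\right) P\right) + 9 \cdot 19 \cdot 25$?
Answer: $-6009$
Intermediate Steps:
$P = 9$ ($P = - \frac{-11 - 7}{2} = \left(- \frac{1}{2}\right) \left(-18\right) = 9$)
$A = -4$ ($A = -2 - 2 = -4$)
$\left(-10320 + A \left(-1\right) P\right) + 9 \cdot 19 \cdot 25 = \left(-10320 + \left(-4\right) \left(-1\right) 9\right) + 9 \cdot 19 \cdot 25 = \left(-10320 + 4 \cdot 9\right) + 171 \cdot 25 = \left(-10320 + 36\right) + 4275 = -10284 + 4275 = -6009$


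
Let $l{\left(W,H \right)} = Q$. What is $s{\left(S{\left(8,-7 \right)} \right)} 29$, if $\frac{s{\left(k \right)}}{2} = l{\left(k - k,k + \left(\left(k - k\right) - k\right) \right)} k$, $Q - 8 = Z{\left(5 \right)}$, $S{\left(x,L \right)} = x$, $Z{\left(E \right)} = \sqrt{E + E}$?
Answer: $3712 + 464 \sqrt{10} \approx 5179.3$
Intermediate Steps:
$Z{\left(E \right)} = \sqrt{2} \sqrt{E}$ ($Z{\left(E \right)} = \sqrt{2 E} = \sqrt{2} \sqrt{E}$)
$Q = 8 + \sqrt{10}$ ($Q = 8 + \sqrt{2} \sqrt{5} = 8 + \sqrt{10} \approx 11.162$)
$l{\left(W,H \right)} = 8 + \sqrt{10}$
$s{\left(k \right)} = 2 k \left(8 + \sqrt{10}\right)$ ($s{\left(k \right)} = 2 \left(8 + \sqrt{10}\right) k = 2 k \left(8 + \sqrt{10}\right)$)
$s{\left(S{\left(8,-7 \right)} \right)} 29 = 2 \cdot 8 \left(8 + \sqrt{10}\right) 29 = \left(128 + 16 \sqrt{10}\right) 29 = 3712 + 464 \sqrt{10}$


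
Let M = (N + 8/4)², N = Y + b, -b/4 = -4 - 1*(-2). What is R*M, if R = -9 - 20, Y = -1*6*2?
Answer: -116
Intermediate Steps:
Y = -12 (Y = -6*2 = -12)
b = 8 (b = -4*(-4 - 1*(-2)) = -4*(-4 + 2) = -4*(-2) = 8)
N = -4 (N = -12 + 8 = -4)
M = 4 (M = (-4 + 8/4)² = (-4 + 8*(¼))² = (-4 + 2)² = (-2)² = 4)
R = -29
R*M = -29*4 = -116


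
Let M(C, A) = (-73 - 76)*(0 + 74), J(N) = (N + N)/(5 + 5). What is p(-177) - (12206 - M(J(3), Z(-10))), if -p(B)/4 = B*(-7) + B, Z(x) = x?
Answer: -27480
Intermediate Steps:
J(N) = N/5 (J(N) = (2*N)/10 = (2*N)*(⅒) = N/5)
M(C, A) = -11026 (M(C, A) = -149*74 = -11026)
p(B) = 24*B (p(B) = -4*(B*(-7) + B) = -4*(-7*B + B) = -(-24)*B = 24*B)
p(-177) - (12206 - M(J(3), Z(-10))) = 24*(-177) - (12206 - 1*(-11026)) = -4248 - (12206 + 11026) = -4248 - 1*23232 = -4248 - 23232 = -27480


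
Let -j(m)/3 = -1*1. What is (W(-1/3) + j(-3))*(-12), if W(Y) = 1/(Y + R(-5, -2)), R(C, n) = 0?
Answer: 0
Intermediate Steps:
j(m) = 3 (j(m) = -(-3) = -3*(-1) = 3)
W(Y) = 1/Y (W(Y) = 1/(Y + 0) = 1/Y)
(W(-1/3) + j(-3))*(-12) = (1/(-1/3) + 3)*(-12) = (-3 + 3)*(-12) = 0*(-12) = 0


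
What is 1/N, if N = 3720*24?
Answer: 1/89280 ≈ 1.1201e-5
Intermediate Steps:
N = 89280
1/N = 1/89280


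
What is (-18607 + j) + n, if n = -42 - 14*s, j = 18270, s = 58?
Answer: -1191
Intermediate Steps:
n = -854 (n = -42 - 14*58 = -42 - 812 = -854)
(-18607 + j) + n = (-18607 + 18270) - 854 = -337 - 854 = -1191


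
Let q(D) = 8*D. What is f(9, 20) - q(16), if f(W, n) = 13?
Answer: -115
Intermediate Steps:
f(9, 20) - q(16) = 13 - 8*16 = 13 - 1*128 = 13 - 128 = -115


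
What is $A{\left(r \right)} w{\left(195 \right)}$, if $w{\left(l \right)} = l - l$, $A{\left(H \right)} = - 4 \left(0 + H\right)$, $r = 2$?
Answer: $0$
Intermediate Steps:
$A{\left(H \right)} = - 4 H$
$w{\left(l \right)} = 0$
$A{\left(r \right)} w{\left(195 \right)} = \left(-4\right) 2 \cdot 0 = \left(-8\right) 0 = 0$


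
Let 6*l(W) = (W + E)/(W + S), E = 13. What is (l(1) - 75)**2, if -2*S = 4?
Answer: 53824/9 ≈ 5980.4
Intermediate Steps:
S = -2 (S = -1/2*4 = -2)
l(W) = (13 + W)/(6*(-2 + W)) (l(W) = ((W + 13)/(W - 2))/6 = ((13 + W)/(-2 + W))/6 = (13 + W)/(6*(-2 + W)))
(l(1) - 75)**2 = ((13 + 1)/(6*(-2 + 1)) - 75)**2 = ((1/6)*14/(-1) - 75)**2 = ((1/6)*(-1)*14 - 75)**2 = (-7/3 - 75)**2 = (-232/3)**2 = 53824/9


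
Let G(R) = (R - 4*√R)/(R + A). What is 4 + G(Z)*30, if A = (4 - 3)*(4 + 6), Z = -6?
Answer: -41 - 30*I*√6 ≈ -41.0 - 73.485*I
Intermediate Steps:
A = 10 (A = 1*10 = 10)
G(R) = (R - 4*√R)/(10 + R) (G(R) = (R - 4*√R)/(R + 10) = (R - 4*√R)/(10 + R))
4 + G(Z)*30 = 4 + ((-6 - 4*I*√6)/(10 - 6))*30 = 4 + ((-6 - 4*I*√6)/4)*30 = 4 + (-3/2 - I*√6)*30 = 4 + (-45 - 30*I*√6) = -41 - 30*I*√6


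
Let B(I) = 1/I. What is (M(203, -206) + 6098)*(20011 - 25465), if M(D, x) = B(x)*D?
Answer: -3425071095/103 ≈ -3.3253e+7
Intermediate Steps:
M(D, x) = D/x
(M(203, -206) + 6098)*(20011 - 25465) = (203/(-206) + 6098)*(20011 - 25465) = (203*(-1/206) + 6098)*(-5454) = (-203/206 + 6098)*(-5454) = (1255985/206)*(-5454) = -3425071095/103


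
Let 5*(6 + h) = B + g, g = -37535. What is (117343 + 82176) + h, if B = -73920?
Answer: 177222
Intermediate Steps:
h = -22297 (h = -6 + (-73920 - 37535)/5 = -6 + (⅕)*(-111455) = -6 - 22291 = -22297)
(117343 + 82176) + h = (117343 + 82176) - 22297 = 199519 - 22297 = 177222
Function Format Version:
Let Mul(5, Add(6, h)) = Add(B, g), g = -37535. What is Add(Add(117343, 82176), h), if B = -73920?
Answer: 177222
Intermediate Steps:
h = -22297 (h = Add(-6, Mul(Rational(1, 5), Add(-73920, -37535))) = Add(-6, Mul(Rational(1, 5), -111455)) = Add(-6, -22291) = -22297)
Add(Add(117343, 82176), h) = Add(Add(117343, 82176), -22297) = Add(199519, -22297) = 177222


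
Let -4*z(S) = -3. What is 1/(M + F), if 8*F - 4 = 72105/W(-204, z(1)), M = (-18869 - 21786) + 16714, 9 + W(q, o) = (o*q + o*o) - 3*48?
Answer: -3258/78094289 ≈ -4.1719e-5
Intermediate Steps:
z(S) = ¾ (z(S) = -¼*(-3) = ¾)
W(q, o) = -153 + o² + o*q (W(q, o) = -9 + ((o*q + o*o) - 3*48) = -9 + ((o*q + o²) - 144) = -9 + ((o² + o*q) - 144) = -9 + (-144 + o² + o*q) = -153 + o² + o*q)
M = -23941 (M = -40655 + 16714 = -23941)
F = -94511/3258 (F = ½ + (72105/(-153 + (¾)² + (¾)*(-204)))/8 = ½ + (72105/(-153 + 9/16 - 153))/8 = ½ + (72105/(-4887/16))/8 = ½ + (72105*(-16/4887))/8 = ½ + (⅛)*(-384560/1629) = ½ - 48070/1629 = -94511/3258 ≈ -29.009)
1/(M + F) = 1/(-23941 - 94511/3258) = 1/(-78094289/3258) = -3258/78094289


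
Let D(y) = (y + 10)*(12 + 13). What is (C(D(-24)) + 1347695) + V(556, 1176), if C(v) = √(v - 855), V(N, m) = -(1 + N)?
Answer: 1347138 + I*√1205 ≈ 1.3471e+6 + 34.713*I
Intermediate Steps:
V(N, m) = -1 - N
D(y) = 250 + 25*y (D(y) = (10 + y)*25 = 250 + 25*y)
C(v) = √(-855 + v)
(C(D(-24)) + 1347695) + V(556, 1176) = (√(-855 + (250 + 25*(-24))) + 1347695) + (-1 - 1*556) = (√(-855 + (250 - 600)) + 1347695) + (-1 - 556) = (√(-855 - 350) + 1347695) - 557 = (√(-1205) + 1347695) - 557 = (I*√1205 + 1347695) - 557 = (1347695 + I*√1205) - 557 = 1347138 + I*√1205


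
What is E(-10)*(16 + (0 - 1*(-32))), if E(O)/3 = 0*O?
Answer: 0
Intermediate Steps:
E(O) = 0 (E(O) = 3*(0*O) = 3*0 = 0)
E(-10)*(16 + (0 - 1*(-32))) = 0*(16 + (0 - 1*(-32))) = 0*(16 + (0 + 32)) = 0*(16 + 32) = 0*48 = 0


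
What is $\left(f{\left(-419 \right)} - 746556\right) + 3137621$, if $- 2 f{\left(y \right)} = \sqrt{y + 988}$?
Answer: $2391065 - \frac{\sqrt{569}}{2} \approx 2.3911 \cdot 10^{6}$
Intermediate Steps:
$f{\left(y \right)} = - \frac{\sqrt{988 + y}}{2}$ ($f{\left(y \right)} = - \frac{\sqrt{y + 988}}{2} = - \frac{\sqrt{988 + y}}{2}$)
$\left(f{\left(-419 \right)} - 746556\right) + 3137621 = \left(- \frac{\sqrt{988 - 419}}{2} - 746556\right) + 3137621 = \left(- \frac{\sqrt{569}}{2} - 746556\right) + 3137621 = \left(-746556 - \frac{\sqrt{569}}{2}\right) + 3137621 = 2391065 - \frac{\sqrt{569}}{2}$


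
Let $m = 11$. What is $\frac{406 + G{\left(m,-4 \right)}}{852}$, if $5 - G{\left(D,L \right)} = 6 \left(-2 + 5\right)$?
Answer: $\frac{131}{284} \approx 0.46127$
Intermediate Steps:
$G{\left(D,L \right)} = -13$ ($G{\left(D,L \right)} = 5 - 6 \left(-2 + 5\right) = 5 - 6 \cdot 3 = 5 - 18 = -13$)
$\frac{406 + G{\left(m,-4 \right)}}{852} = \frac{406 - 13}{852} = 393 \cdot \frac{1}{852} = \frac{131}{284}$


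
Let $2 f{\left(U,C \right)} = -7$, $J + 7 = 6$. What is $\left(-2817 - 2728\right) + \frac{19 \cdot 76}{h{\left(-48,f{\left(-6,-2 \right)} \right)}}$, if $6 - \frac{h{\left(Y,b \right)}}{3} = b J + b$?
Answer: $- \frac{49183}{9} \approx -5464.8$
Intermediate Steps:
$J = -1$ ($J = -7 + 6 = -1$)
$f{\left(U,C \right)} = - \frac{7}{2}$ ($f{\left(U,C \right)} = \frac{1}{2} \left(-7\right) = - \frac{7}{2}$)
$h{\left(Y,b \right)} = 18$ ($h{\left(Y,b \right)} = 18 - 3 \left(b \left(-1\right) + b\right) = 18 - 3 \left(- b + b\right) = 18 - 0 = 18 + 0 = 18$)
$\left(-2817 - 2728\right) + \frac{19 \cdot 76}{h{\left(-48,f{\left(-6,-2 \right)} \right)}} = \left(-2817 - 2728\right) + \frac{19 \cdot 76}{18} = -5545 + 1444 \cdot \frac{1}{18} = -5545 + \frac{722}{9} = - \frac{49183}{9}$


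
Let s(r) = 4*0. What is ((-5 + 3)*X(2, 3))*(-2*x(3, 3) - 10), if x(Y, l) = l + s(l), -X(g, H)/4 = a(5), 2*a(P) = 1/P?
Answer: -64/5 ≈ -12.800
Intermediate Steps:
s(r) = 0
a(P) = 1/(2*P) (a(P) = (1/P)/2 = 1/(2*P))
X(g, H) = -⅖ (X(g, H) = -2/5 = -4*⅒ = -⅖)
x(Y, l) = l (x(Y, l) = l + 0 = l)
((-5 + 3)*X(2, 3))*(-2*x(3, 3) - 10) = ((-5 + 3)*(-⅖))*(-2*3 - 10) = (-2*(-⅖))*(-6 - 10) = (⅘)*(-16) = -64/5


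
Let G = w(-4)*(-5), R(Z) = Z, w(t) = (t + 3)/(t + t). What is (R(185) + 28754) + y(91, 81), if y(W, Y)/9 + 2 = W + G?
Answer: 237875/8 ≈ 29734.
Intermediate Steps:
w(t) = (3 + t)/(2*t) (w(t) = (3 + t)/((2*t)) = (3 + t)*(1/(2*t)) = (3 + t)/(2*t))
G = -5/8 (G = ((½)*(3 - 4)/(-4))*(-5) = ((½)*(-¼)*(-1))*(-5) = (⅛)*(-5) = -5/8 ≈ -0.62500)
y(W, Y) = -189/8 + 9*W (y(W, Y) = -18 + 9*(W - 5/8) = -18 + 9*(-5/8 + W) = -18 + (-45/8 + 9*W) = -189/8 + 9*W)
(R(185) + 28754) + y(91, 81) = (185 + 28754) + (-189/8 + 9*91) = 28939 + (-189/8 + 819) = 28939 + 6363/8 = 237875/8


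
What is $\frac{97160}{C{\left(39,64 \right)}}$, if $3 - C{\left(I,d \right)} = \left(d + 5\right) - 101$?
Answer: $2776$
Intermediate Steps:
$C{\left(I,d \right)} = 99 - d$ ($C{\left(I,d \right)} = 3 - \left(\left(d + 5\right) - 101\right) = 3 - \left(\left(5 + d\right) - 101\right) = 3 - \left(-96 + d\right) = 99 - d$)
$\frac{97160}{C{\left(39,64 \right)}} = \frac{97160}{99 - 64} = \frac{97160}{35} = 97160 \cdot \frac{1}{35} = 2776$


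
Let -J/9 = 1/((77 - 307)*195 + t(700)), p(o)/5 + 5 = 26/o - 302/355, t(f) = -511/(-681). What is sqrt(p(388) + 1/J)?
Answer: sqrt(3923213582036657586)/28140282 ≈ 70.387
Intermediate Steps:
t(f) = 511/681 (t(f) = -511*(-1/681) = 511/681)
p(o) = -2077/71 + 130/o (p(o) = -25 + 5*(26/o - 302/355) = -25 + 5*(-302/355 + 26/o) = -25 + (-302/71 + 130/o) = -2077/71 + 130/o)
J = 6129/30542339 (J = -9/((77 - 307)*195 + 511/681) = -9/(-230*195 + 511/681) = -9/(-44850 + 511/681) = -9/(-30542339/681) = -9*(-681/30542339) = 6129/30542339 ≈ 0.00020067)
sqrt(p(388) + 1/J) = sqrt((-2077/71 + 130/388) + 1/(6129/30542339)) = sqrt((-2077/71 + 130*(1/388)) + 30542339/6129) = sqrt((-2077/71 + 65/194) + 30542339/6129) = sqrt(-398323/13774 + 30542339/6129) = sqrt(418248855719/84420846) = sqrt(3923213582036657586)/28140282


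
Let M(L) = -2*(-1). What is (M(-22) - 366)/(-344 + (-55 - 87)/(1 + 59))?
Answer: 10920/10391 ≈ 1.0509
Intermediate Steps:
M(L) = 2
(M(-22) - 366)/(-344 + (-55 - 87)/(1 + 59)) = (2 - 366)/(-344 + (-55 - 87)/(1 + 59)) = -364/(-344 - 142/60) = -364/(-344 - 142*1/60) = -364/(-344 - 71/30) = -364/(-10391/30) = -364*(-30/10391) = 10920/10391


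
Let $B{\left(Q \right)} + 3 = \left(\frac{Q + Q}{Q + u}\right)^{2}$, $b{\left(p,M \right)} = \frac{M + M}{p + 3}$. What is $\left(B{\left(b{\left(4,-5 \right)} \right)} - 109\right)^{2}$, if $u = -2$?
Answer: $\frac{16056049}{1296} \approx 12389.0$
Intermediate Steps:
$b{\left(p,M \right)} = \frac{2 M}{3 + p}$
$B{\left(Q \right)} = -3 + \frac{4 Q^{2}}{\left(-2 + Q\right)^{2}}$ ($B{\left(Q \right)} = -3 + \left(\frac{Q + Q}{Q - 2}\right)^{2} = -3 + \left(\frac{2 Q}{-2 + Q}\right)^{2} = -3 + \frac{4 Q^{2}}{\left(-2 + Q\right)^{2}}$)
$\left(B{\left(b{\left(4,-5 \right)} \right)} - 109\right)^{2} = \left(\left(-3 + \frac{4 \left(2 \left(-5\right) \frac{1}{3 + 4}\right)^{2}}{\left(-2 + 2 \left(-5\right) \frac{1}{3 + 4}\right)^{2}}\right) - 109\right)^{2} = \left(\left(-3 + \frac{4 \left(2 \left(-5\right) \frac{1}{7}\right)^{2}}{\left(-2 + 2 \left(-5\right) \frac{1}{7}\right)^{2}}\right) - 109\right)^{2} = \left(\left(-3 + \frac{4 \left(- \frac{10}{7}\right)^{2}}{\left(-2 - \frac{10}{7}\right)^{2}}\right) - 109\right)^{2} = \left(\left(-3 + 4 \cdot \frac{100}{49} \frac{1}{\frac{576}{49}}\right) - 109\right)^{2} = \left(\left(-3 + 4 \cdot \frac{100}{49} \cdot \frac{49}{576}\right) - 109\right)^{2} = \left(\left(-3 + \frac{25}{36}\right) - 109\right)^{2} = \left(- \frac{83}{36} - 109\right)^{2} = \left(- \frac{4007}{36}\right)^{2} = \frac{16056049}{1296}$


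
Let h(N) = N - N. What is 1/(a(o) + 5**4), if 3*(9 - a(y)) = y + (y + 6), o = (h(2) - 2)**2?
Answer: 3/1888 ≈ 0.0015890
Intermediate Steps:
h(N) = 0
o = 4 (o = (0 - 2)**2 = (-2)**2 = 4)
a(y) = 7 - 2*y/3 (a(y) = 9 - (y + (y + 6))/3 = 9 - (y + (6 + y))/3 = 9 - (6 + 2*y)/3 = 9 + (-2 - 2*y/3) = 7 - 2*y/3)
1/(a(o) + 5**4) = 1/((7 - 2/3*4) + 5**4) = 1/((7 - 8/3) + 625) = 1/(13/3 + 625) = 1/(1888/3) = 3/1888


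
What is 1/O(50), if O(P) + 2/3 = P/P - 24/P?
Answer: -75/11 ≈ -6.8182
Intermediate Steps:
O(P) = ⅓ - 24/P (O(P) = -⅔ + (P/P - 24/P) = -⅔ + (1 - 24/P) = ⅓ - 24/P)
1/O(50) = 1/((⅓)*(-72 + 50)/50) = 1/((⅓)*(1/50)*(-22)) = 1/(-11/75) = -75/11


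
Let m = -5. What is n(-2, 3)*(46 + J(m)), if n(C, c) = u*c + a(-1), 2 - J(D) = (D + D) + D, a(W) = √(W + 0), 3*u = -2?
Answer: -126 + 63*I ≈ -126.0 + 63.0*I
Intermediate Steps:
u = -⅔ (u = (⅓)*(-2) = -⅔ ≈ -0.66667)
a(W) = √W
J(D) = 2 - 3*D (J(D) = 2 - ((D + D) + D) = 2 - (2*D + D) = 2 - 3*D)
n(C, c) = I - 2*c/3 (n(C, c) = -2*c/3 + √(-1) = -2*c/3 + I = I - 2*c/3)
n(-2, 3)*(46 + J(m)) = (I - ⅔*3)*(46 + (2 - 3*(-5))) = (I - 2)*(46 + (2 + 15)) = (-2 + I)*(46 + 17) = (-2 + I)*63 = -126 + 63*I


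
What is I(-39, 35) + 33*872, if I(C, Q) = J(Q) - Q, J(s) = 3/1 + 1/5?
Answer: 143721/5 ≈ 28744.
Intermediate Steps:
J(s) = 16/5 (J(s) = 3*1 + 1*(1/5) = 3 + 1/5 = 16/5)
I(C, Q) = 16/5 - Q
I(-39, 35) + 33*872 = (16/5 - 1*35) + 33*872 = (16/5 - 35) + 28776 = -159/5 + 28776 = 143721/5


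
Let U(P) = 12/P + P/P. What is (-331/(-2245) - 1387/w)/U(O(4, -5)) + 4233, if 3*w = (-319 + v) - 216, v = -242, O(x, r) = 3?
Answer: 12309694619/2907275 ≈ 4234.1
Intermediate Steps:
U(P) = 1 + 12/P (U(P) = 12/P + 1 = 1 + 12/P)
w = -259 (w = ((-319 - 242) - 216)/3 = (-561 - 216)/3 = (1/3)*(-777) = -259)
(-331/(-2245) - 1387/w)/U(O(4, -5)) + 4233 = (-331/(-2245) - 1387/(-259))/(((12 + 3)/3)) + 4233 = (-331*(-1/2245) - 1387*(-1/259))/(((1/3)*15)) + 4233 = (331/2245 + 1387/259)/5 + 4233 = (3199544/581455)*(1/5) + 4233 = 3199544/2907275 + 4233 = 12309694619/2907275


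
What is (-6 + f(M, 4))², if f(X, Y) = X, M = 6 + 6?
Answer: 36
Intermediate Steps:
M = 12
(-6 + f(M, 4))² = (-6 + 12)² = 6² = 36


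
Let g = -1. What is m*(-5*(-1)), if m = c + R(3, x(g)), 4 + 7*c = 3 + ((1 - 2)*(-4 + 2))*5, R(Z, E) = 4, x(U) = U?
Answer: 185/7 ≈ 26.429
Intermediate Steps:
c = 9/7 (c = -4/7 + (3 + ((1 - 2)*(-4 + 2))*5)/7 = -4/7 + (3 - 1*(-2)*5)/7 = -4/7 + (3 + 2*5)/7 = -4/7 + (3 + 10)/7 = -4/7 + (1/7)*13 = -4/7 + 13/7 = 9/7 ≈ 1.2857)
m = 37/7 (m = 9/7 + 4 = 37/7 ≈ 5.2857)
m*(-5*(-1)) = 37*(-5*(-1))/7 = (37/7)*5 = 185/7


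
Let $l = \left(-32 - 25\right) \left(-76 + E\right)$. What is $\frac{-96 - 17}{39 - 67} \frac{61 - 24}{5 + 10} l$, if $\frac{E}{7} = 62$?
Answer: $- \frac{14219581}{70} \approx -2.0314 \cdot 10^{5}$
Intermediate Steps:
$E = 434$ ($E = 7 \cdot 62 = 434$)
$l = -20406$ ($l = \left(-32 - 25\right) \left(-76 + 434\right) = \left(-57\right) 358 = -20406$)
$\frac{-96 - 17}{39 - 67} \frac{61 - 24}{5 + 10} l = \frac{-96 - 17}{39 - 67} \frac{61 - 24}{5 + 10} \left(-20406\right) = - \frac{113}{-28} \cdot \frac{37}{15} \left(-20406\right) = \left(-113\right) \left(- \frac{1}{28}\right) 37 \cdot \frac{1}{15} \left(-20406\right) = \frac{113}{28} \cdot \frac{37}{15} \left(-20406\right) = \frac{4181}{420} \left(-20406\right) = - \frac{14219581}{70}$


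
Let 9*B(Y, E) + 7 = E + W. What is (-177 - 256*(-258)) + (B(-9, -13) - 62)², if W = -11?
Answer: 5682472/81 ≈ 70154.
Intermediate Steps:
B(Y, E) = -2 + E/9 (B(Y, E) = -7/9 + (E - 11)/9 = -7/9 + (-11 + E)/9 = -7/9 + (-11/9 + E/9) = -2 + E/9)
(-177 - 256*(-258)) + (B(-9, -13) - 62)² = (-177 - 256*(-258)) + ((-2 + (⅑)*(-13)) - 62)² = (-177 + 66048) + ((-2 - 13/9) - 62)² = 65871 + (-31/9 - 62)² = 65871 + (-589/9)² = 65871 + 346921/81 = 5682472/81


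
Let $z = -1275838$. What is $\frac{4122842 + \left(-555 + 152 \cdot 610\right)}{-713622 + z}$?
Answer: $- \frac{4215007}{1989460} \approx -2.1187$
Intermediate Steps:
$\frac{4122842 + \left(-555 + 152 \cdot 610\right)}{-713622 + z} = \frac{4122842 + \left(-555 + 152 \cdot 610\right)}{-713622 - 1275838} = \frac{4122842 + \left(-555 + 92720\right)}{-1989460} = \left(4122842 + 92165\right) \left(- \frac{1}{1989460}\right) = 4215007 \left(- \frac{1}{1989460}\right) = - \frac{4215007}{1989460}$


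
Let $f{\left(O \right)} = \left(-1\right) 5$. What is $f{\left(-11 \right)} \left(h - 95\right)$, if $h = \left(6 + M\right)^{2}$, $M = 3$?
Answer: $70$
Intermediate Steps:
$f{\left(O \right)} = -5$
$h = 81$ ($h = \left(6 + 3\right)^{2} = 9^{2} = 81$)
$f{\left(-11 \right)} \left(h - 95\right) = - 5 \left(81 - 95\right) = \left(-5\right) \left(-14\right) = 70$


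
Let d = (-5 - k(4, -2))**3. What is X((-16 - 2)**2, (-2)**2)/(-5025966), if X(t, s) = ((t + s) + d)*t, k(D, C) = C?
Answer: -16254/837661 ≈ -0.019404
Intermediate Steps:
d = -27 (d = (-5 - 1*(-2))**3 = (-5 + 2)**3 = (-3)**3 = -27)
X(t, s) = t*(-27 + s + t) (X(t, s) = ((t + s) - 27)*t = ((s + t) - 27)*t = (-27 + s + t)*t = t*(-27 + s + t))
X((-16 - 2)**2, (-2)**2)/(-5025966) = ((-16 - 2)**2*(-27 + (-2)**2 + (-16 - 2)**2))/(-5025966) = ((-18)**2*(-27 + 4 + (-18)**2))*(-1/5025966) = (324*(-27 + 4 + 324))*(-1/5025966) = (324*301)*(-1/5025966) = 97524*(-1/5025966) = -16254/837661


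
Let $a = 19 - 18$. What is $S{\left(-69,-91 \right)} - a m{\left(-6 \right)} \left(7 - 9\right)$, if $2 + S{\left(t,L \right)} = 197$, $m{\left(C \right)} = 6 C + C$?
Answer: $111$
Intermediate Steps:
$a = 1$
$m{\left(C \right)} = 7 C$
$S{\left(t,L \right)} = 195$ ($S{\left(t,L \right)} = -2 + 197 = 195$)
$S{\left(-69,-91 \right)} - a m{\left(-6 \right)} \left(7 - 9\right) = 195 - 1 \cdot 7 \left(-6\right) \left(7 - 9\right) = 195 - 1 \left(-42\right) \left(-2\right) = 195 - \left(-42\right) \left(-2\right) = 195 - 84 = 111$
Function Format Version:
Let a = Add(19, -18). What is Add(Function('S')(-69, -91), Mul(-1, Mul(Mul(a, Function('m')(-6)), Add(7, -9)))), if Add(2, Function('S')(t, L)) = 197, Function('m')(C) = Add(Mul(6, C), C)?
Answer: 111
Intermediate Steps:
a = 1
Function('m')(C) = Mul(7, C)
Function('S')(t, L) = 195 (Function('S')(t, L) = Add(-2, 197) = 195)
Add(Function('S')(-69, -91), Mul(-1, Mul(Mul(a, Function('m')(-6)), Add(7, -9)))) = Add(195, Mul(-1, Mul(Mul(1, Mul(7, -6)), Add(7, -9)))) = Add(195, Mul(-1, Mul(Mul(1, -42), -2))) = Add(195, Mul(-1, Mul(-42, -2))) = Add(195, Mul(-1, 84)) = Add(195, -84) = 111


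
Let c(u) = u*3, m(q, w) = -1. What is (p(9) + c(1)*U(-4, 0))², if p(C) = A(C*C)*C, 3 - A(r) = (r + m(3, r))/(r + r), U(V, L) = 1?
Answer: 52900/81 ≈ 653.09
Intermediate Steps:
A(r) = 3 - (-1 + r)/(2*r) (A(r) = 3 - (r - 1)/(r + r) = 3 - (-1 + r)/(2*r))
c(u) = 3*u
p(C) = (1 + 5*C²)/(2*C) (p(C) = ((1 + 5*(C*C))/(2*((C*C))))*C = ((1 + 5*C²)/(2*(C²)))*C = ((1 + 5*C²)/(2*C²))*C = (1 + 5*C²)/(2*C))
(p(9) + c(1)*U(-4, 0))² = ((½)*(1 + 5*9²)/9 + (3*1)*1)² = ((½)*(⅑)*(1 + 5*81) + 3*1)² = ((½)*(⅑)*(1 + 405) + 3)² = ((½)*(⅑)*406 + 3)² = (203/9 + 3)² = (230/9)² = 52900/81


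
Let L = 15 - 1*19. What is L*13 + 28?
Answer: -24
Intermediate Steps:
L = -4 (L = 15 - 19 = -4)
L*13 + 28 = -4*13 + 28 = -52 + 28 = -24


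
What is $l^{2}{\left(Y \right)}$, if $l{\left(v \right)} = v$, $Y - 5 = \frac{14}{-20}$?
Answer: $\frac{1849}{100} \approx 18.49$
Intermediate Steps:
$Y = \frac{43}{10}$ ($Y = 5 + \frac{14}{-20} = 5 + 14 \left(- \frac{1}{20}\right) = 5 - \frac{7}{10} = \frac{43}{10} \approx 4.3$)
$l^{2}{\left(Y \right)} = \left(\frac{43}{10}\right)^{2} = \frac{1849}{100}$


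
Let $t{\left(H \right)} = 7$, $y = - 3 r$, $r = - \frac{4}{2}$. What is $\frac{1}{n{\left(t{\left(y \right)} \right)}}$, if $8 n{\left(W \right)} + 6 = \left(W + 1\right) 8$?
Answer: $\frac{4}{29} \approx 0.13793$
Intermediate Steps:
$r = -2$ ($r = \left(-4\right) \frac{1}{2} = -2$)
$y = 6$ ($y = \left(-3\right) \left(-2\right) = 6$)
$n{\left(W \right)} = \frac{1}{4} + W$ ($n{\left(W \right)} = - \frac{3}{4} + \frac{\left(W + 1\right) 8}{8} = - \frac{3}{4} + \frac{\left(1 + W\right) 8}{8} = - \frac{3}{4} + \frac{8 + 8 W}{8} = - \frac{3}{4} + \left(1 + W\right) = \frac{1}{4} + W$)
$\frac{1}{n{\left(t{\left(y \right)} \right)}} = \frac{1}{\frac{1}{4} + 7} = \frac{1}{\frac{29}{4}} = \frac{4}{29}$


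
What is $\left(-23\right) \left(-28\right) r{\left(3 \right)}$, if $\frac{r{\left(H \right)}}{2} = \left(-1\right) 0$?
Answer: $0$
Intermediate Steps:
$r{\left(H \right)} = 0$ ($r{\left(H \right)} = 2 \left(\left(-1\right) 0\right) = 2 \cdot 0 = 0$)
$\left(-23\right) \left(-28\right) r{\left(3 \right)} = \left(-23\right) \left(-28\right) 0 = 644 \cdot 0 = 0$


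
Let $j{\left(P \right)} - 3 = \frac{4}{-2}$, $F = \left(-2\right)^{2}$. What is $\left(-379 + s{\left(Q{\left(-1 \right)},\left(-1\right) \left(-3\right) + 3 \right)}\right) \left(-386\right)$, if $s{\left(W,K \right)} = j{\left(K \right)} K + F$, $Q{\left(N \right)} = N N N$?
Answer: $142434$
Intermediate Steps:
$F = 4$
$Q{\left(N \right)} = N^{3}$ ($Q{\left(N \right)} = N^{2} N = N^{3}$)
$j{\left(P \right)} = 1$ ($j{\left(P \right)} = 3 + \frac{4}{-2} = 3 + 4 \left(- \frac{1}{2}\right) = 3 - 2 = 1$)
$s{\left(W,K \right)} = 4 + K$ ($s{\left(W,K \right)} = 1 K + 4 = K + 4 = 4 + K$)
$\left(-379 + s{\left(Q{\left(-1 \right)},\left(-1\right) \left(-3\right) + 3 \right)}\right) \left(-386\right) = \left(-379 + \left(4 + \left(\left(-1\right) \left(-3\right) + 3\right)\right)\right) \left(-386\right) = \left(-379 + \left(4 + \left(3 + 3\right)\right)\right) \left(-386\right) = \left(-379 + \left(4 + 6\right)\right) \left(-386\right) = \left(-379 + 10\right) \left(-386\right) = \left(-369\right) \left(-386\right) = 142434$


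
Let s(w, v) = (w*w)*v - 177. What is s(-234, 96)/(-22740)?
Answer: -1752133/7580 ≈ -231.15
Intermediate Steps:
s(w, v) = -177 + v*w**2 (s(w, v) = w**2*v - 177 = v*w**2 - 177 = -177 + v*w**2)
s(-234, 96)/(-22740) = (-177 + 96*(-234)**2)/(-22740) = (-177 + 96*54756)*(-1/22740) = (-177 + 5256576)*(-1/22740) = 5256399*(-1/22740) = -1752133/7580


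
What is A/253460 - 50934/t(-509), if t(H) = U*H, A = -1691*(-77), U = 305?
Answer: 348670709/414193660 ≈ 0.84181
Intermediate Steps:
A = 130207
t(H) = 305*H
A/253460 - 50934/t(-509) = 130207/253460 - 50934/(305*(-509)) = 130207*(1/253460) - 50934/(-155245) = 6853/13340 - 50934*(-1/155245) = 6853/13340 + 50934/155245 = 348670709/414193660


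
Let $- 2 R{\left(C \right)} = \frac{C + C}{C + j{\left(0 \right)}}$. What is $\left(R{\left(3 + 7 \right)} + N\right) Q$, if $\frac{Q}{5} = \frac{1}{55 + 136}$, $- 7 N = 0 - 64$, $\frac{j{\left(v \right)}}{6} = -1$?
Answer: $\frac{465}{2674} \approx 0.1739$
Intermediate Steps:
$j{\left(v \right)} = -6$ ($j{\left(v \right)} = 6 \left(-1\right) = -6$)
$R{\left(C \right)} = - \frac{C}{-6 + C}$ ($R{\left(C \right)} = - \frac{\left(C + C\right) \frac{1}{C - 6}}{2} = - \frac{2 C \frac{1}{-6 + C}}{2} = - \frac{C}{-6 + C}$)
$N = \frac{64}{7}$ ($N = - \frac{0 - 64}{7} = \left(- \frac{1}{7}\right) \left(-64\right) = \frac{64}{7} \approx 9.1429$)
$Q = \frac{5}{191}$ ($Q = \frac{5}{55 + 136} = \frac{5}{191} \approx 0.026178$)
$\left(R{\left(3 + 7 \right)} + N\right) Q = \left(- \frac{3 + 7}{-6 + \left(3 + 7\right)} + \frac{64}{7}\right) \frac{5}{191} = \left(\left(-1\right) 10 \frac{1}{-6 + 10} + \frac{64}{7}\right) \frac{5}{191} = \left(\left(-1\right) 10 \cdot \frac{1}{4} + \frac{64}{7}\right) \frac{5}{191} = \left(- \frac{5}{2} + \frac{64}{7}\right) \frac{5}{191} = \frac{93}{14} \cdot \frac{5}{191} = \frac{465}{2674}$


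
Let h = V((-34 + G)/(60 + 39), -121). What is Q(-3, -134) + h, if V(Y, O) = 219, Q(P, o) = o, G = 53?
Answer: 85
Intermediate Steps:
h = 219
Q(-3, -134) + h = -134 + 219 = 85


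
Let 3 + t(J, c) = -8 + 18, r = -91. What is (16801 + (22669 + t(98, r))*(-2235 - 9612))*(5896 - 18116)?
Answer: 3282606921620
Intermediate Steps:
t(J, c) = 7 (t(J, c) = -3 + (-8 + 18) = -3 + 10 = 7)
(16801 + (22669 + t(98, r))*(-2235 - 9612))*(5896 - 18116) = (16801 + (22669 + 7)*(-2235 - 9612))*(5896 - 18116) = (16801 + 22676*(-11847))*(-12220) = (16801 - 268642572)*(-12220) = -268625771*(-12220) = 3282606921620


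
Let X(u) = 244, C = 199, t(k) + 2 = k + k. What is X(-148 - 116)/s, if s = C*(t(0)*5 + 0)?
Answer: -122/995 ≈ -0.12261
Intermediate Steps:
t(k) = -2 + 2*k (t(k) = -2 + (k + k) = -2 + 2*k)
s = -1990 (s = 199*((-2 + 2*0)*5 + 0) = 199*((-2 + 0)*5 + 0) = 199*(-2*5 + 0) = 199*(-10 + 0) = 199*(-10) = -1990)
X(-148 - 116)/s = 244/(-1990) = 244*(-1/1990) = -122/995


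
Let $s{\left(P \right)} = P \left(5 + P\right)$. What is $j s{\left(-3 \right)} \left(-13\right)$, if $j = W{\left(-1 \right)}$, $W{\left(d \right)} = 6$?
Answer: $468$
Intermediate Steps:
$j = 6$
$j s{\left(-3 \right)} \left(-13\right) = 6 \left(- 3 \left(5 - 3\right)\right) \left(-13\right) = 6 \left(\left(-3\right) 2\right) \left(-13\right) = 6 \left(-6\right) \left(-13\right) = \left(-36\right) \left(-13\right) = 468$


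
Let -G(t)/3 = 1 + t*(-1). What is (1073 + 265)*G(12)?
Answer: 44154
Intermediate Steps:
G(t) = -3 + 3*t (G(t) = -3*(1 + t*(-1)) = -3*(1 - t) = -3 + 3*t)
(1073 + 265)*G(12) = (1073 + 265)*(-3 + 3*12) = 1338*(-3 + 36) = 1338*33 = 44154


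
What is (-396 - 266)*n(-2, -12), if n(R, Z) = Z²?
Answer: -95328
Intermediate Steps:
(-396 - 266)*n(-2, -12) = (-396 - 266)*(-12)² = -662*144 = -95328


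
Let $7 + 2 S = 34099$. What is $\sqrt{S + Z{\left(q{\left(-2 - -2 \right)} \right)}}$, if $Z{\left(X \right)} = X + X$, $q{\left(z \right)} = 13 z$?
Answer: $3 \sqrt{1894} \approx 130.56$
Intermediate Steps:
$S = 17046$ ($S = - \frac{7}{2} + \frac{1}{2} \cdot 34099 = - \frac{7}{2} + \frac{34099}{2} = 17046$)
$Z{\left(X \right)} = 2 X$
$\sqrt{S + Z{\left(q{\left(-2 - -2 \right)} \right)}} = \sqrt{17046 + 2 \cdot 13 \left(-2 - -2\right)} = \sqrt{17046 + 2 \cdot 13 \left(-2 + 2\right)} = \sqrt{17046 + 2 \cdot 13 \cdot 0} = \sqrt{17046 + 2 \cdot 0} = \sqrt{17046 + 0} = \sqrt{17046} = 3 \sqrt{1894}$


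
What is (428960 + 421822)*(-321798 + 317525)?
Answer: -3635391486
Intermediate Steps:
(428960 + 421822)*(-321798 + 317525) = 850782*(-4273) = -3635391486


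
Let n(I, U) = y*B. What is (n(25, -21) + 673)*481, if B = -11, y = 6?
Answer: 291967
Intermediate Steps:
n(I, U) = -66 (n(I, U) = 6*(-11) = -66)
(n(25, -21) + 673)*481 = (-66 + 673)*481 = 607*481 = 291967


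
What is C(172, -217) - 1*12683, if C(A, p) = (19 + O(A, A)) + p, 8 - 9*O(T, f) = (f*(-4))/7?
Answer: -270253/21 ≈ -12869.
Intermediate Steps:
O(T, f) = 8/9 + 4*f/63 (O(T, f) = 8/9 - f*(-4)/(9*7) = 8/9 - (-4*f)/(9*7) = 8/9 - (-4)*f/63 = 8/9 + 4*f/63)
C(A, p) = 179/9 + p + 4*A/63 (C(A, p) = (19 + (8/9 + 4*A/63)) + p = (179/9 + 4*A/63) + p = 179/9 + p + 4*A/63)
C(172, -217) - 1*12683 = (179/9 - 217 + (4/63)*172) - 1*12683 = (179/9 - 217 + 688/63) - 12683 = -3910/21 - 12683 = -270253/21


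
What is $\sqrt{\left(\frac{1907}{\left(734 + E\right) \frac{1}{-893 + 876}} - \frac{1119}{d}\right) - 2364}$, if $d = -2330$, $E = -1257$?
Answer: $\frac{i \sqrt{3417688287053270}}{1218590} \approx 47.974 i$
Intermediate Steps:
$\sqrt{\left(\frac{1907}{\left(734 + E\right) \frac{1}{-893 + 876}} - \frac{1119}{d}\right) - 2364} = \sqrt{\left(\frac{1907}{\left(734 - 1257\right) \frac{1}{-893 + 876}} - \frac{1119}{-2330}\right) - 2364} = \sqrt{\left(\frac{1907}{\left(-523\right) \frac{1}{-17}} - - \frac{1119}{2330}\right) - 2364} = \sqrt{\left(\frac{1907}{\left(-523\right) \left(- \frac{1}{17}\right)} + \frac{1119}{2330}\right) - 2364} = \sqrt{\left(\frac{1907}{\frac{523}{17}} + \frac{1119}{2330}\right) - 2364} = \sqrt{\left(1907 \cdot \frac{17}{523} + \frac{1119}{2330}\right) - 2364} = \sqrt{\left(\frac{32419}{523} + \frac{1119}{2330}\right) - 2364} = \sqrt{\frac{76121507}{1218590} - 2364} = \sqrt{- \frac{2804625253}{1218590}} = \frac{i \sqrt{3417688287053270}}{1218590}$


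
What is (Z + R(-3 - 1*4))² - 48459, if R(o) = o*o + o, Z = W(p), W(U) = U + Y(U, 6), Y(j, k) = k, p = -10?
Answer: -47015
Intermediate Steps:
W(U) = 6 + U (W(U) = U + 6 = 6 + U)
Z = -4 (Z = 6 - 10 = -4)
R(o) = o + o² (R(o) = o² + o = o + o²)
(Z + R(-3 - 1*4))² - 48459 = (-4 + (-3 - 1*4)*(1 + (-3 - 1*4)))² - 48459 = (-4 + (-3 - 4)*(1 + (-3 - 4)))² - 48459 = (-4 - 7*(1 - 7))² - 48459 = (-4 - 7*(-6))² - 48459 = (-4 + 42)² - 48459 = 38² - 48459 = 1444 - 48459 = -47015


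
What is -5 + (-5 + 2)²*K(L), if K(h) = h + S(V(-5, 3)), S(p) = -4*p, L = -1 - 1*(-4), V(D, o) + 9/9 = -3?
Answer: 166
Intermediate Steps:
V(D, o) = -4 (V(D, o) = -1 - 3 = -4)
L = 3 (L = -1 + 4 = 3)
K(h) = 16 + h (K(h) = h - 4*(-4) = h + 16 = 16 + h)
-5 + (-5 + 2)²*K(L) = -5 + (-5 + 2)²*(16 + 3) = -5 + (-3)²*19 = -5 + 9*19 = -5 + 171 = 166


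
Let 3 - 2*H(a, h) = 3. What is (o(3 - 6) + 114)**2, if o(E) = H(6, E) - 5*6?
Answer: 7056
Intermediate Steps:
H(a, h) = 0 (H(a, h) = 3/2 - 1/2*3 = 3/2 - 3/2 = 0)
o(E) = -30 (o(E) = 0 - 5*6 = 0 - 30 = -30)
(o(3 - 6) + 114)**2 = (-30 + 114)**2 = 84**2 = 7056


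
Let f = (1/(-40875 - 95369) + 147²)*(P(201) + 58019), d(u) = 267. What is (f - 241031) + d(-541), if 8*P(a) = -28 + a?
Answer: 1366755230270047/1089952 ≈ 1.2540e+9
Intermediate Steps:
P(a) = -7/2 + a/8 (P(a) = (-28 + a)/8 = -7/2 + a/8)
f = 1367017651473375/1089952 (f = (1/(-40875 - 95369) + 147²)*((-7/2 + (⅛)*201) + 58019) = (1/(-136244) + 21609)*((-7/2 + 201/8) + 58019) = (-1/136244 + 21609)*(173/8 + 58019) = (2944096595/136244)*(464325/8) = 1367017651473375/1089952 ≈ 1.2542e+9)
(f - 241031) + d(-541) = (1367017651473375/1089952 - 241031) + 267 = 1366754939252863/1089952 + 267 = 1366755230270047/1089952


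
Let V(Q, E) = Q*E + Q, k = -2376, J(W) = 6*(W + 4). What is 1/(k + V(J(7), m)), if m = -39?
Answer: -1/4884 ≈ -0.00020475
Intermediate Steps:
J(W) = 24 + 6*W (J(W) = 6*(4 + W) = 24 + 6*W)
V(Q, E) = Q + E*Q (V(Q, E) = E*Q + Q = Q + E*Q)
1/(k + V(J(7), m)) = 1/(-2376 + (24 + 6*7)*(1 - 39)) = 1/(-2376 + (24 + 42)*(-38)) = 1/(-2376 + 66*(-38)) = 1/(-2376 - 2508) = 1/(-4884) = -1/4884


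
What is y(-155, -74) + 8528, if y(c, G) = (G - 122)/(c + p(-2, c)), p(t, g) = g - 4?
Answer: 1338994/157 ≈ 8528.6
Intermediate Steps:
p(t, g) = -4 + g
y(c, G) = (-122 + G)/(-4 + 2*c) (y(c, G) = (G - 122)/(c + (-4 + c)) = (-122 + G)/(-4 + 2*c))
y(-155, -74) + 8528 = (-122 - 74)/(2*(-2 - 155)) + 8528 = (½)*(-196)/(-157) + 8528 = (½)*(-1/157)*(-196) + 8528 = 98/157 + 8528 = 1338994/157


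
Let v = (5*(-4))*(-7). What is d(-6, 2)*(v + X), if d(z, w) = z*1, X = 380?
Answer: -3120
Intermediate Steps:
v = 140 (v = -20*(-7) = 140)
d(z, w) = z
d(-6, 2)*(v + X) = -6*(140 + 380) = -6*520 = -3120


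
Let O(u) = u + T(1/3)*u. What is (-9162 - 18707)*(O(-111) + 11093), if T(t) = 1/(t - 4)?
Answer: -3375911315/11 ≈ -3.0690e+8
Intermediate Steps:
T(t) = 1/(-4 + t)
O(u) = 8*u/11 (O(u) = u + u/(-4 + 1/3) = u + u/(-11/3) = u - 3*u/11 = 8*u/11)
(-9162 - 18707)*(O(-111) + 11093) = (-9162 - 18707)*((8/11)*(-111) + 11093) = -27869*(-888/11 + 11093) = -27869*121135/11 = -3375911315/11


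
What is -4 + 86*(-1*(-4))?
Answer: 340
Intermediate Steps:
-4 + 86*(-1*(-4)) = -4 + 86*4 = -4 + 344 = 340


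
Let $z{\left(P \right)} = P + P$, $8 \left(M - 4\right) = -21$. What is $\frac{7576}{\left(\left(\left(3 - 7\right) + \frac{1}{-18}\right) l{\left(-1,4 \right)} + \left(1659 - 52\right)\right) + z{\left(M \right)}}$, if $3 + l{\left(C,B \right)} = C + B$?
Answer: $\frac{30304}{6439} \approx 4.7063$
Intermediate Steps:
$M = \frac{11}{8}$ ($M = 4 + \frac{1}{8} \left(-21\right) = 4 - \frac{21}{8} = \frac{11}{8} \approx 1.375$)
$l{\left(C,B \right)} = -3 + B + C$ ($l{\left(C,B \right)} = -3 + \left(C + B\right) = -3 + \left(B + C\right) = -3 + B + C$)
$z{\left(P \right)} = 2 P$
$\frac{7576}{\left(\left(\left(3 - 7\right) + \frac{1}{-18}\right) l{\left(-1,4 \right)} + \left(1659 - 52\right)\right) + z{\left(M \right)}} = \frac{7576}{\left(\left(\left(3 - 7\right) + \frac{1}{-18}\right) \left(-3 + 4 - 1\right) + \left(1659 - 52\right)\right) + 2 \cdot \frac{11}{8}} = \frac{7576}{\left(\left(\left(3 - 7\right) - \frac{1}{18}\right) 0 + 1607\right) + \frac{11}{4}} = \frac{7576}{\left(\left(-4 - \frac{1}{18}\right) 0 + 1607\right) + \frac{11}{4}} = \frac{7576}{\left(\left(- \frac{73}{18}\right) 0 + 1607\right) + \frac{11}{4}} = \frac{7576}{\left(0 + 1607\right) + \frac{11}{4}} = \frac{7576}{1607 + \frac{11}{4}} = \frac{7576}{\frac{6439}{4}} = 7576 \cdot \frac{4}{6439} = \frac{30304}{6439}$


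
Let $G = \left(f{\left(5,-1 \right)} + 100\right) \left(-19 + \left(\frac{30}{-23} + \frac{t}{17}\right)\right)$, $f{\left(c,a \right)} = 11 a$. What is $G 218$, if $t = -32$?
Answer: $- \frac{168312350}{391} \approx -4.3047 \cdot 10^{5}$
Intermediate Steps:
$G = - \frac{772075}{391}$ ($G = \left(11 \left(-1\right) + 100\right) \left(-19 + \left(\frac{30}{-23} - \frac{32}{17}\right)\right) = \left(-11 + 100\right) \left(-19 + \left(30 \left(- \frac{1}{23}\right) - \frac{32}{17}\right)\right) = 89 \left(-19 - \frac{1246}{391}\right) = 89 \left(- \frac{8675}{391}\right) = - \frac{772075}{391} \approx -1974.6$)
$G 218 = \left(- \frac{772075}{391}\right) 218 = - \frac{168312350}{391}$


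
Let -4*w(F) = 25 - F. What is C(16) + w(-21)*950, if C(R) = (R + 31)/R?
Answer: -174753/16 ≈ -10922.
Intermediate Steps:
C(R) = (31 + R)/R
w(F) = -25/4 + F/4 (w(F) = -(25 - F)/4 = -25/4 + F/4)
C(16) + w(-21)*950 = (31 + 16)/16 + (-25/4 + (¼)*(-21))*950 = (1/16)*47 + (-25/4 - 21/4)*950 = 47/16 - 23/2*950 = 47/16 - 10925 = -174753/16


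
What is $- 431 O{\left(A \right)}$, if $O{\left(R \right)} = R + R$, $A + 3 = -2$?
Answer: $4310$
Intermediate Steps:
$A = -5$ ($A = -3 - 2 = -5$)
$O{\left(R \right)} = 2 R$
$- 431 O{\left(A \right)} = - 431 \cdot 2 \left(-5\right) = \left(-431\right) \left(-10\right) = 4310$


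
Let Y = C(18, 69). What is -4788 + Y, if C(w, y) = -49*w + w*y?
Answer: -4428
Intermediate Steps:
Y = 360 (Y = 18*(-49 + 69) = 18*20 = 360)
-4788 + Y = -4788 + 360 = -4428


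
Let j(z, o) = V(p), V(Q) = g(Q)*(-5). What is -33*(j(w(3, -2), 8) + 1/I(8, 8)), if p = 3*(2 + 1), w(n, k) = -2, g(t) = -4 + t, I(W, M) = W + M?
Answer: 13167/16 ≈ 822.94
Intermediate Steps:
I(W, M) = M + W
p = 9 (p = 3*3 = 9)
V(Q) = 20 - 5*Q (V(Q) = (-4 + Q)*(-5) = 20 - 5*Q)
j(z, o) = -25 (j(z, o) = 20 - 5*9 = 20 - 45 = -25)
-33*(j(w(3, -2), 8) + 1/I(8, 8)) = -33*(-25 + 1/(8 + 8)) = -33*(-25 + 1/16) = -33*(-399/16) = 13167/16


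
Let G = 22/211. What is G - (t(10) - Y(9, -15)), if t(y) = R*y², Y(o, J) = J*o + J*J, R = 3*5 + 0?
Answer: -297488/211 ≈ -1409.9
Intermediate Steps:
R = 15 (R = 15 + 0 = 15)
Y(o, J) = J² + J*o (Y(o, J) = J*o + J² = J² + J*o)
t(y) = 15*y²
G = 22/211 (G = 22*(1/211) = 22/211 ≈ 0.10427)
G - (t(10) - Y(9, -15)) = 22/211 - (15*10² - (-15)*(-15 + 9)) = 22/211 - (15*100 - (-15)*(-6)) = 22/211 - (1500 - 1*90) = 22/211 - (1500 - 90) = 22/211 - 1*1410 = 22/211 - 1410 = -297488/211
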